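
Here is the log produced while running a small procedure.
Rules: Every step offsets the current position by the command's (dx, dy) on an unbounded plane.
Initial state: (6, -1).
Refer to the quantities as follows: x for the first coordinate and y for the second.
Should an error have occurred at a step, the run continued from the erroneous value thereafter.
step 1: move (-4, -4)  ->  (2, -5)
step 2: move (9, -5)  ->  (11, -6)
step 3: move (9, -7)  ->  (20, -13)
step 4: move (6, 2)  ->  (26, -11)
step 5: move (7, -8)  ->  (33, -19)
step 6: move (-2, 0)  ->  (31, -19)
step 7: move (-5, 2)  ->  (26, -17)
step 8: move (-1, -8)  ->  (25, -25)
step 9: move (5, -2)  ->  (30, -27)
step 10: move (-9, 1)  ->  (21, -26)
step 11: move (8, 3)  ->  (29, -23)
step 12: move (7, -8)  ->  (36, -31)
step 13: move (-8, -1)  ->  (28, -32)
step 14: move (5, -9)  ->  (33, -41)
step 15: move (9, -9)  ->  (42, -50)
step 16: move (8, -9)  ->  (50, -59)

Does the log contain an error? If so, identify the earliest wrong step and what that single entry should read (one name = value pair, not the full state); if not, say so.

step 2, y = -10

Step 1: x = 6 + (-4) = 2, y = -1 + (-4) = -5 — checks out.
Step 2: x = 2 + (9) = 11, y = -5 + (-5) = -10 — this is not what the log shows.
Conclusion: step 2 carries the first error; the entry should be y = -10.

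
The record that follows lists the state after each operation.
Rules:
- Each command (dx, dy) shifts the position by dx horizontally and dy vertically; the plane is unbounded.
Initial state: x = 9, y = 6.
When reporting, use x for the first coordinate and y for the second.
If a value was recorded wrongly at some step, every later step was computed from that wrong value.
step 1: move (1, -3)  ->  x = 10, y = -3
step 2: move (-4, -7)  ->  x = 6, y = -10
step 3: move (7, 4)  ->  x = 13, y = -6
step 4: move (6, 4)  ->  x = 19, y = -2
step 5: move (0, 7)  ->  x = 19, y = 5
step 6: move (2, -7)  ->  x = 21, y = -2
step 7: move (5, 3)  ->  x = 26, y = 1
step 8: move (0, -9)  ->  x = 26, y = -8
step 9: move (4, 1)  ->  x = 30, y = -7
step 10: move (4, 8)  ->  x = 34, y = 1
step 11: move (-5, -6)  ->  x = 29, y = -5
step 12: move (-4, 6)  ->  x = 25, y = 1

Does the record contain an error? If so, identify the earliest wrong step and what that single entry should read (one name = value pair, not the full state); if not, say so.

Recomputing the run from the initial state:
step 1: x = 10, y = 3
step 2: x = 6, y = -4
step 3: x = 13, y = 0
step 4: x = 19, y = 4
step 5: x = 19, y = 11
step 6: x = 21, y = 4
step 7: x = 26, y = 7
step 8: x = 26, y = -2
step 9: x = 30, y = -1
step 10: x = 34, y = 7
step 11: x = 29, y = 1
step 12: x = 25, y = 7
The first disagreement with the record is at step 1, where the value should be y = 3.

step 1, y = 3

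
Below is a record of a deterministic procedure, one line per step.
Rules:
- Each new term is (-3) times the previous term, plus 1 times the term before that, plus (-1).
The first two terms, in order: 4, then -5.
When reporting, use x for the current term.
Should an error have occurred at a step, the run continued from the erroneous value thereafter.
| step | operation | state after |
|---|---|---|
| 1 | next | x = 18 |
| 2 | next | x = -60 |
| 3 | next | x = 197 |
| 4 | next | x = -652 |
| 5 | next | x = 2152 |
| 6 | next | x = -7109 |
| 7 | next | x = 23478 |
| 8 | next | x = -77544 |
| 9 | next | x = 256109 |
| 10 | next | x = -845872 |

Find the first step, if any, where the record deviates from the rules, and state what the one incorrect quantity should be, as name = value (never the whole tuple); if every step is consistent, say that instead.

no error

step 1: x = -3*(-5) + (1)*(4) + (-1) = 18 -> exactly as logged
step 2: x = -3*(18) + (1)*(-5) + (-1) = -60 -> no discrepancy
step 3: x = -3*(-60) + (1)*(18) + (-1) = 197 -> exactly as logged
step 4: x = -3*(197) + (1)*(-60) + (-1) = -652 -> confirmed correct
step 5: x = -3*(-652) + (1)*(197) + (-1) = 2152 -> confirmed correct
step 6: x = -3*(2152) + (1)*(-652) + (-1) = -7109 -> same as recorded
step 7: x = -3*(-7109) + (1)*(2152) + (-1) = 23478 -> no discrepancy
step 8: x = -3*(23478) + (1)*(-7109) + (-1) = -77544 -> exactly as logged
step 9: x = -3*(-77544) + (1)*(23478) + (-1) = 256109 -> agrees with the record
step 10: x = -3*(256109) + (1)*(-77544) + (-1) = -845872 -> matches
Nothing is out of place; the run is error-free.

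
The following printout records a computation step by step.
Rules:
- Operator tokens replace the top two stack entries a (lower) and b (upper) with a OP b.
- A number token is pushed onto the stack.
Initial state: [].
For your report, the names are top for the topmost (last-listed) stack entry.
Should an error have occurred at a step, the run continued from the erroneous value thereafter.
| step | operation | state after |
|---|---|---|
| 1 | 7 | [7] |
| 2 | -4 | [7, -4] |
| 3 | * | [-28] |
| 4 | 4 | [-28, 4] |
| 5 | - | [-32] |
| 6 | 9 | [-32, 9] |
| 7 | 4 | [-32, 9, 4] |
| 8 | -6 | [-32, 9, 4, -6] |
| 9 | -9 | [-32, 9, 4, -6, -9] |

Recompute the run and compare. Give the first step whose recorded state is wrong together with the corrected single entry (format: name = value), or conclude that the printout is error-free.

Step 1: push 7: top = 7 — consistent with the printout.
Step 2: push -4: top = -4 — confirmed correct.
Step 3: 7 * -4 = -28 — verified.
Step 4: push 4: top = 4 — verified.
Step 5: -28 - 4 = -32 — consistent with the printout.
Step 6: push 9: top = 9 — no discrepancy.
Step 7: push 4: top = 4 — same as recorded.
Step 8: push -6: top = -6 — confirmed correct.
Step 9: push -9: top = -9 — checks out.
Nothing is out of place; the run is error-free.

no error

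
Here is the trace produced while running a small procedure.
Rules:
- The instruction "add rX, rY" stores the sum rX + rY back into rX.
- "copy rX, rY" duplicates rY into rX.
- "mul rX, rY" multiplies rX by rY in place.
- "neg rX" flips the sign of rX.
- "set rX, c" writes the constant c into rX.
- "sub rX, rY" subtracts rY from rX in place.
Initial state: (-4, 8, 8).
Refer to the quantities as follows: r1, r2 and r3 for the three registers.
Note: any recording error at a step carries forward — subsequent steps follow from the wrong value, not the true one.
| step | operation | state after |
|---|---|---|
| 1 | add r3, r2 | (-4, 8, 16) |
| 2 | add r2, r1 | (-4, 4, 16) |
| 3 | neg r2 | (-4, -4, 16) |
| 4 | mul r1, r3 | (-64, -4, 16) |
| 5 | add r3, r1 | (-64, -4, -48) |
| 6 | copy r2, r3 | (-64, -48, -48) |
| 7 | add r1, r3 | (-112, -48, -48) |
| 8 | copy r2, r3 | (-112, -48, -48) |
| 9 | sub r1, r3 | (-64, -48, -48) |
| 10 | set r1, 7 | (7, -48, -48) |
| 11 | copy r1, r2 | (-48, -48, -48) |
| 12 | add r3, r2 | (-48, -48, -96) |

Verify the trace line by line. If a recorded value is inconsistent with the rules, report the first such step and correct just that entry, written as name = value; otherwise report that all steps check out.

no error

1. r3 = 8 + 8 = 16 (no discrepancy)
2. r2 = 8 + -4 = 4 (confirmed correct)
3. r2 = -(4) = -4 (agrees with the trace)
4. r1 = -4 * 16 = -64 (checks out)
5. r3 = 16 + -64 = -48 (no discrepancy)
6. r2 = -48 (verified)
7. r1 = -64 + -48 = -112 (same as recorded)
8. r2 = -48 (checks out)
9. r1 = -112 - -48 = -64 (matches)
10. r1 = 7 (verified)
11. r1 = -48 (no discrepancy)
12. r3 = -48 + -48 = -96 (no discrepancy)
Each recorded entry agrees with the recomputation.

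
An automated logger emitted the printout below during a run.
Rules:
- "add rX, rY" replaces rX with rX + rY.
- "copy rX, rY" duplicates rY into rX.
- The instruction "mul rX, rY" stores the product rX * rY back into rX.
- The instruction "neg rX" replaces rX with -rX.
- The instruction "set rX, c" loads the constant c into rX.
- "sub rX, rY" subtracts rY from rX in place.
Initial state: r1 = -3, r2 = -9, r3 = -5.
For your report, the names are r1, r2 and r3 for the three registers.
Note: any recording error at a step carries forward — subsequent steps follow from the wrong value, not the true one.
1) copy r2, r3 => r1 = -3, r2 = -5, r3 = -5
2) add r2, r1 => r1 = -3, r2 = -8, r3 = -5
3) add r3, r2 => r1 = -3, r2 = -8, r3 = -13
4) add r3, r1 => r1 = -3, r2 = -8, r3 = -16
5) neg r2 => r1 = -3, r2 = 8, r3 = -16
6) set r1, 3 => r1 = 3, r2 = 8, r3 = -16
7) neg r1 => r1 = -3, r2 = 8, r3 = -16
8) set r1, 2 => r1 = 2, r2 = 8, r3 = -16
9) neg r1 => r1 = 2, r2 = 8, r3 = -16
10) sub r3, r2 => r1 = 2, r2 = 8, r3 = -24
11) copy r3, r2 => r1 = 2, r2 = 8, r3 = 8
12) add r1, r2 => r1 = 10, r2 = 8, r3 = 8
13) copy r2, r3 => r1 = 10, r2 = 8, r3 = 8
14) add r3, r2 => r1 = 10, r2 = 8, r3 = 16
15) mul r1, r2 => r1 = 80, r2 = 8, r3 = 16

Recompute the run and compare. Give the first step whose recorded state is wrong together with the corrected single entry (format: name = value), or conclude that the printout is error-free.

step 9, r1 = -2

Step 1: r2 = -5 — confirmed correct.
Step 2: r2 = -5 + -3 = -8 — consistent with the printout.
Step 3: r3 = -5 + -8 = -13 — confirmed correct.
Step 4: r3 = -13 + -3 = -16 — verified.
Step 5: r2 = -(-8) = 8 — exactly as logged.
Step 6: r1 = 3 — checks out.
Step 7: r1 = -(3) = -3 — confirmed correct.
Step 8: r1 = 2 — confirmed correct.
Step 9: r1 = -(2) = -2 — this is not what the printout shows.
Conclusion: step 9 carries the first error; the entry should be r1 = -2.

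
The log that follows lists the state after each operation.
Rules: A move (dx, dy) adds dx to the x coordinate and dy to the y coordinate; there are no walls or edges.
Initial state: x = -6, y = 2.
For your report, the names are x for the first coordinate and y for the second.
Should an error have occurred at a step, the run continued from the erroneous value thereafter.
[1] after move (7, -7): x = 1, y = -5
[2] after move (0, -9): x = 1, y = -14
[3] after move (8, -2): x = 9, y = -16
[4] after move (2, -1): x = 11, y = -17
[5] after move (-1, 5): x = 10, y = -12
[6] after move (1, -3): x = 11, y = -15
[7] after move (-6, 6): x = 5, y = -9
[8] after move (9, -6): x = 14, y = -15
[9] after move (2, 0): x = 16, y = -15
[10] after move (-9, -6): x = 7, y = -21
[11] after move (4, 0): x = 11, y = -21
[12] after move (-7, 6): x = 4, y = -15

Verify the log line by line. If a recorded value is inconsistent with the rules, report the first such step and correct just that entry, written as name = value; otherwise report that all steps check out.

Recomputing the run from the initial state:
step 1: x = 1, y = -5
step 2: x = 1, y = -14
step 3: x = 9, y = -16
step 4: x = 11, y = -17
step 5: x = 10, y = -12
step 6: x = 11, y = -15
step 7: x = 5, y = -9
step 8: x = 14, y = -15
step 9: x = 16, y = -15
step 10: x = 7, y = -21
step 11: x = 11, y = -21
step 12: x = 4, y = -15
This matches the log at every step.

no error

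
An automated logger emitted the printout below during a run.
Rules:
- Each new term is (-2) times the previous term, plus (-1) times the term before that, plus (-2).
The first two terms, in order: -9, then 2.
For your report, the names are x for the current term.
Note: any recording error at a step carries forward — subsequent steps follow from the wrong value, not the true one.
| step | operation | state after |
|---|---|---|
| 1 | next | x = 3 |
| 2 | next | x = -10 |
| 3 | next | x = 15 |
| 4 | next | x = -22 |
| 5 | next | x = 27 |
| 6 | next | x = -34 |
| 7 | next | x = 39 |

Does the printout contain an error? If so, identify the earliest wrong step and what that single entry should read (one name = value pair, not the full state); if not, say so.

no error

Recomputing the run from the initial state:
step 1: x = 3
step 2: x = -10
step 3: x = 15
step 4: x = -22
step 5: x = 27
step 6: x = -34
step 7: x = 39
This matches the printout at every step.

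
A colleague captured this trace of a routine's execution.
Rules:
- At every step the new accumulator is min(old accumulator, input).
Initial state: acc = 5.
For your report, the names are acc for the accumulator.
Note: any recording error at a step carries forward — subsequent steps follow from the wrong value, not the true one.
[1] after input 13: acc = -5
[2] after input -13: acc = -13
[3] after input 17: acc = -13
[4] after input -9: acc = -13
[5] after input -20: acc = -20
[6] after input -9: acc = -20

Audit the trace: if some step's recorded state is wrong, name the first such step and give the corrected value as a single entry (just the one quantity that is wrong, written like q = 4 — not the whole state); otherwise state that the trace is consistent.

Recomputing the run from the initial state:
step 1: acc = 5
step 2: acc = -13
step 3: acc = -13
step 4: acc = -13
step 5: acc = -20
step 6: acc = -20
The first disagreement with the trace is at step 1, where the value should be acc = 5.

step 1, acc = 5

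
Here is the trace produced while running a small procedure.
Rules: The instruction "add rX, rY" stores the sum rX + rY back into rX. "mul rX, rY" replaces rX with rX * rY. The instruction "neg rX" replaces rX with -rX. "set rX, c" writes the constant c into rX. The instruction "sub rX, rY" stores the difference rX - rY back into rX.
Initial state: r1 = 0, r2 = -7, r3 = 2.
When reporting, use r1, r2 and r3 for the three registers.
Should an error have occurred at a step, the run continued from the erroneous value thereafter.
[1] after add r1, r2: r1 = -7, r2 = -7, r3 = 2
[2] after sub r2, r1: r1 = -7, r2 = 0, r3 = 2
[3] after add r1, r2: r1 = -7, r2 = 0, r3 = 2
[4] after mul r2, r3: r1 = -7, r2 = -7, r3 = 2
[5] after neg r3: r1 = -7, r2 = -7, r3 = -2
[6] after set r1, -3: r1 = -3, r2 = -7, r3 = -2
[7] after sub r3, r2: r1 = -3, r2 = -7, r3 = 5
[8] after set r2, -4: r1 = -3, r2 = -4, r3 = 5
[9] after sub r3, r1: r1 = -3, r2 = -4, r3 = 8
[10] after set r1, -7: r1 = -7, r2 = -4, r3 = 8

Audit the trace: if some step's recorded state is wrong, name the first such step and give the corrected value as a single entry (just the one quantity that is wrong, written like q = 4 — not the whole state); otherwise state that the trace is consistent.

Recomputing the run from the initial state:
step 1: r1 = -7, r2 = -7, r3 = 2
step 2: r1 = -7, r2 = 0, r3 = 2
step 3: r1 = -7, r2 = 0, r3 = 2
step 4: r1 = -7, r2 = 0, r3 = 2
step 5: r1 = -7, r2 = 0, r3 = -2
step 6: r1 = -3, r2 = 0, r3 = -2
step 7: r1 = -3, r2 = 0, r3 = -2
step 8: r1 = -3, r2 = -4, r3 = -2
step 9: r1 = -3, r2 = -4, r3 = 1
step 10: r1 = -7, r2 = -4, r3 = 1
The first disagreement with the trace is at step 4, where the value should be r2 = 0.

step 4, r2 = 0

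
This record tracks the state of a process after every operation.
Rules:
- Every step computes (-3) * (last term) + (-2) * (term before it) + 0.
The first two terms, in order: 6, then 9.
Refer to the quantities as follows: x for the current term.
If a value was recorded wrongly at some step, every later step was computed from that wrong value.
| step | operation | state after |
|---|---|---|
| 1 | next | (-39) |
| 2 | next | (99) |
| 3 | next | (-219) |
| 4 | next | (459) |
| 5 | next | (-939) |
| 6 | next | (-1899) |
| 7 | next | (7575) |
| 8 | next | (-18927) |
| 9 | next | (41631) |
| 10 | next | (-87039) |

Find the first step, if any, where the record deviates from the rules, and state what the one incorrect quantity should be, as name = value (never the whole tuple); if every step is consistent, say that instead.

Step 1: x = -3*(9) + (-2)*(6) + (0) = -39 — matches.
Step 2: x = -3*(-39) + (-2)*(9) + (0) = 99 — verified.
Step 3: x = -3*(99) + (-2)*(-39) + (0) = -219 — agrees with the record.
Step 4: x = -3*(-219) + (-2)*(99) + (0) = 459 — no discrepancy.
Step 5: x = -3*(459) + (-2)*(-219) + (0) = -939 — exactly as logged.
Step 6: x = -3*(-939) + (-2)*(459) + (0) = 1899 — the recorded entry deviates here.
The audit stops at step 6: the recorded entry is wrong and should be x = 1899.

step 6, x = 1899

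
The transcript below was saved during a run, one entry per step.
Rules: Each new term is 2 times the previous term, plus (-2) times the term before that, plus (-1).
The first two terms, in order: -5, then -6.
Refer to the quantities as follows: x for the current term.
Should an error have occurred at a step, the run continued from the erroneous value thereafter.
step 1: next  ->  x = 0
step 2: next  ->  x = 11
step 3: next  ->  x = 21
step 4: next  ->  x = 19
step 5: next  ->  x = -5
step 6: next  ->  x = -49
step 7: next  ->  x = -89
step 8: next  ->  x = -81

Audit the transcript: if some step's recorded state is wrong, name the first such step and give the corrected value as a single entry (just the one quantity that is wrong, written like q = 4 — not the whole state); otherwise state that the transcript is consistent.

Recomputing the run from the initial state:
step 1: x = -3
step 2: x = 5
step 3: x = 15
step 4: x = 19
step 5: x = 7
step 6: x = -25
step 7: x = -65
step 8: x = -81
The first disagreement with the transcript is at step 1, where the value should be x = -3.

step 1, x = -3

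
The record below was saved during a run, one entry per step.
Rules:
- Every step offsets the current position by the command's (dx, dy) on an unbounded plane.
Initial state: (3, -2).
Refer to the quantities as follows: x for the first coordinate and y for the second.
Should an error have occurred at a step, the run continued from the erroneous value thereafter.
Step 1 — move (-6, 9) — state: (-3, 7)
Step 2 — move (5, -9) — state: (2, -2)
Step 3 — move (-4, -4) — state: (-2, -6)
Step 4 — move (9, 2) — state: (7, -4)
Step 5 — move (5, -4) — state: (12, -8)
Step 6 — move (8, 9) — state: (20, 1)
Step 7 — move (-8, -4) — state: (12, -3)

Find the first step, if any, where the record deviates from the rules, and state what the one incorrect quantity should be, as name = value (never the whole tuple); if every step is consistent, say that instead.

step 1: x = 3 + (-6) = -3, y = -2 + (9) = 7 -> agrees with the record
step 2: x = -3 + (5) = 2, y = 7 + (-9) = -2 -> verified
step 3: x = 2 + (-4) = -2, y = -2 + (-4) = -6 -> same as recorded
step 4: x = -2 + (9) = 7, y = -6 + (2) = -4 -> checks out
step 5: x = 7 + (5) = 12, y = -4 + (-4) = -8 -> matches
step 6: x = 12 + (8) = 20, y = -8 + (9) = 1 -> confirmed correct
step 7: x = 20 + (-8) = 12, y = 1 + (-4) = -3 -> same as recorded
All steps check out; nothing to correct.

no error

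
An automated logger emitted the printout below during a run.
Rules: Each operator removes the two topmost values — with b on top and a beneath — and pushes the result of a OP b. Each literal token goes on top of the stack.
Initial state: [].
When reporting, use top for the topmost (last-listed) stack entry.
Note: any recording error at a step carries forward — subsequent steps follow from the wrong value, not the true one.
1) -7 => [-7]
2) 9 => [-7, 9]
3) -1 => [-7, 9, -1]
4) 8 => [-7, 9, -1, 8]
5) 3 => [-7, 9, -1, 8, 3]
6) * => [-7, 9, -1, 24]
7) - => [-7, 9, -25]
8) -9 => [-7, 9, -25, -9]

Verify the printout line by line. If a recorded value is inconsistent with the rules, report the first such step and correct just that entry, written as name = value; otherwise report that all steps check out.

no error

Recomputing the run from the initial state:
step 1: [-7]
step 2: [-7, 9]
step 3: [-7, 9, -1]
step 4: [-7, 9, -1, 8]
step 5: [-7, 9, -1, 8, 3]
step 6: [-7, 9, -1, 24]
step 7: [-7, 9, -25]
step 8: [-7, 9, -25, -9]
This matches the printout at every step.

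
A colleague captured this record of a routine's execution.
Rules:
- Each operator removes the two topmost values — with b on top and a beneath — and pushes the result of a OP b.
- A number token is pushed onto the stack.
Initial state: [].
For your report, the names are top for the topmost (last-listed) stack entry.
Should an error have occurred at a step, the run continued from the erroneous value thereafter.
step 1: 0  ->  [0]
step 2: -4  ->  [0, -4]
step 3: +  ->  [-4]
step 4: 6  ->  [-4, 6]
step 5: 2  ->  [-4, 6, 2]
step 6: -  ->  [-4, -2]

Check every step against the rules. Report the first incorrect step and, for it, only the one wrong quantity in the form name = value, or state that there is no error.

Step 1: push 0: top = 0 — checks out.
Step 2: push -4: top = -4 — matches.
Step 3: 0 + -4 = -4 — checks out.
Step 4: push 6: top = 6 — same as recorded.
Step 5: push 2: top = 2 — same as recorded.
Step 6: 6 - 2 = 4 — a discrepancy with the record.
That makes step 6 the first incorrect line — top = 4 is what it should show.

step 6, top = 4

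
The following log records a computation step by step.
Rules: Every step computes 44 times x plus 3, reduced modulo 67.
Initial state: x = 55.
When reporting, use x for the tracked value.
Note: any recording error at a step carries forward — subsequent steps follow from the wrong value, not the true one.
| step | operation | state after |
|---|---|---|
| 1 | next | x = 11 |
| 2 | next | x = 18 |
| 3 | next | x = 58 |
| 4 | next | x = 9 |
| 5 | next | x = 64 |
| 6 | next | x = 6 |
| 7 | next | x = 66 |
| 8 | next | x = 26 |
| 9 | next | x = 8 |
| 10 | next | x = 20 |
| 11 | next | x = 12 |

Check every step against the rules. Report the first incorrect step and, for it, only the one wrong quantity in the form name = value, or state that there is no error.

step 6, x = 5

Recomputing the run from the initial state:
step 1: x = 11
step 2: x = 18
step 3: x = 58
step 4: x = 9
step 5: x = 64
step 6: x = 5
step 7: x = 22
step 8: x = 33
step 9: x = 48
step 10: x = 38
step 11: x = 0
The first disagreement with the log is at step 6, where the value should be x = 5.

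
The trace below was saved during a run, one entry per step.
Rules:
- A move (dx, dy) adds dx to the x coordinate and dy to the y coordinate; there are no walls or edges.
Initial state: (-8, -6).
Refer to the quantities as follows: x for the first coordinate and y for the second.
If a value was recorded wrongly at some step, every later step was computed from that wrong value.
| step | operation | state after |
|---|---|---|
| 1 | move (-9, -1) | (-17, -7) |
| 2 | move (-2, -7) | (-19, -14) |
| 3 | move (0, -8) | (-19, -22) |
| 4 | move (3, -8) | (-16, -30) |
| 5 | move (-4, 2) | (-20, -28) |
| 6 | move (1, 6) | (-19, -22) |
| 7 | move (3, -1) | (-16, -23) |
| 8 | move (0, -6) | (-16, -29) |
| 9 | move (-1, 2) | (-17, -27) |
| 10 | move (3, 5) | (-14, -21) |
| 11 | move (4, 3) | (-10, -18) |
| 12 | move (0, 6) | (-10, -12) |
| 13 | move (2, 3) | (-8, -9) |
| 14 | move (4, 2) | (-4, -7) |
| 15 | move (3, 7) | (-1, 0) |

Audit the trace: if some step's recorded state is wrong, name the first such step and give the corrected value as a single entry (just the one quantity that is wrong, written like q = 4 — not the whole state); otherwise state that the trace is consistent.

step 1: x = -8 + (-9) = -17, y = -6 + (-1) = -7 -> consistent with the trace
step 2: x = -17 + (-2) = -19, y = -7 + (-7) = -14 -> consistent with the trace
step 3: x = -19 + (0) = -19, y = -14 + (-8) = -22 -> same as recorded
step 4: x = -19 + (3) = -16, y = -22 + (-8) = -30 -> consistent with the trace
step 5: x = -16 + (-4) = -20, y = -30 + (2) = -28 -> consistent with the trace
step 6: x = -20 + (1) = -19, y = -28 + (6) = -22 -> same as recorded
step 7: x = -19 + (3) = -16, y = -22 + (-1) = -23 -> confirmed correct
step 8: x = -16 + (0) = -16, y = -23 + (-6) = -29 -> exactly as logged
step 9: x = -16 + (-1) = -17, y = -29 + (2) = -27 -> no discrepancy
step 10: x = -17 + (3) = -14, y = -27 + (5) = -22 -> first mismatch against the trace
Conclusion: step 10 carries the first error; the entry should be y = -22.

step 10, y = -22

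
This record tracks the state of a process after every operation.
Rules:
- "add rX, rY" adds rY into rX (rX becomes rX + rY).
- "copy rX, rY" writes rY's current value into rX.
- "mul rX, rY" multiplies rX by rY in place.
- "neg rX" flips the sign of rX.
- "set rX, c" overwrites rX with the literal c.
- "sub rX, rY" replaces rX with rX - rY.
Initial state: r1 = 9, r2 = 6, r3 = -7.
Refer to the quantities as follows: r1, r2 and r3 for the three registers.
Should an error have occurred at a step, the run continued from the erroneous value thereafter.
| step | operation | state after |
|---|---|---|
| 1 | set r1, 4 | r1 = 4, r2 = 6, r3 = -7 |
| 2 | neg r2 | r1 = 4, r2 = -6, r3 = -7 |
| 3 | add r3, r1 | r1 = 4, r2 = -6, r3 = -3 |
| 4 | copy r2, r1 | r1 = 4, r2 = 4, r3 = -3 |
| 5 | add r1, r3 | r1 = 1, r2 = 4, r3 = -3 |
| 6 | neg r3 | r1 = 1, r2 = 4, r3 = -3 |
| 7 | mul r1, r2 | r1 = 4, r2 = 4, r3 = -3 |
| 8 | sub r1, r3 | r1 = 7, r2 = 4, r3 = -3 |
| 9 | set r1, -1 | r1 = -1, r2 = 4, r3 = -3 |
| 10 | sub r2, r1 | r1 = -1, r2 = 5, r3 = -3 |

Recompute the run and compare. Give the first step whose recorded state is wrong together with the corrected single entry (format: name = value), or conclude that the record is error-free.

Recomputing the run from the initial state:
step 1: r1 = 4, r2 = 6, r3 = -7
step 2: r1 = 4, r2 = -6, r3 = -7
step 3: r1 = 4, r2 = -6, r3 = -3
step 4: r1 = 4, r2 = 4, r3 = -3
step 5: r1 = 1, r2 = 4, r3 = -3
step 6: r1 = 1, r2 = 4, r3 = 3
step 7: r1 = 4, r2 = 4, r3 = 3
step 8: r1 = 1, r2 = 4, r3 = 3
step 9: r1 = -1, r2 = 4, r3 = 3
step 10: r1 = -1, r2 = 5, r3 = 3
The first disagreement with the record is at step 6, where the value should be r3 = 3.

step 6, r3 = 3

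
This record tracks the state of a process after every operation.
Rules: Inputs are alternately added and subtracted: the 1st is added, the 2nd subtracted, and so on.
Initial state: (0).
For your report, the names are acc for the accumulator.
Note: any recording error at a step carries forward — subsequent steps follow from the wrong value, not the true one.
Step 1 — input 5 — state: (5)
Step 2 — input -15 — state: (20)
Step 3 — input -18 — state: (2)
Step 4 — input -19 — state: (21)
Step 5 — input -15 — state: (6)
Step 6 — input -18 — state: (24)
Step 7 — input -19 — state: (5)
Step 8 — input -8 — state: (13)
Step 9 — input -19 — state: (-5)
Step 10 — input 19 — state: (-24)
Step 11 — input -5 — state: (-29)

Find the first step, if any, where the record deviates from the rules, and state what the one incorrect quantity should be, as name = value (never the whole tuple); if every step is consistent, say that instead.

step 9, acc = -6

1. acc = 0 + 5 = 5 (verified)
2. acc = 5 - -15 = 20 (agrees with the record)
3. acc = 20 + -18 = 2 (confirmed correct)
4. acc = 2 - -19 = 21 (in agreement)
5. acc = 21 + -15 = 6 (exactly as logged)
6. acc = 6 - -18 = 24 (checks out)
7. acc = 24 + -19 = 5 (exactly as logged)
8. acc = 5 - -8 = 13 (verified)
9. acc = 13 + -19 = -6 (the recorded entry deviates here)
Conclusion: step 9 carries the first error; the entry should be acc = -6.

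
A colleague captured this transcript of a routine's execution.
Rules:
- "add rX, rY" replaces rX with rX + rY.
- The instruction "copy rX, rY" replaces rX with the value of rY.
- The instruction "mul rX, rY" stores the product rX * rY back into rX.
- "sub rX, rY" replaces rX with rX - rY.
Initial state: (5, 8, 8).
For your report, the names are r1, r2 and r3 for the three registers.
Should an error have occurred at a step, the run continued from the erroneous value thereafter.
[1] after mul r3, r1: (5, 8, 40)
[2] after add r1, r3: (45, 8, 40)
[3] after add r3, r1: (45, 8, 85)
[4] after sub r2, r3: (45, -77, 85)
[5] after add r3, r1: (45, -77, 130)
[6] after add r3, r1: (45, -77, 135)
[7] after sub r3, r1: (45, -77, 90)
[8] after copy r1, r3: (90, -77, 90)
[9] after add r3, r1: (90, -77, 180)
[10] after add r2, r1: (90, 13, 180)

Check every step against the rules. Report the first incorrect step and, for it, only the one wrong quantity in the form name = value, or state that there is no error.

step 6, r3 = 175

Recomputing the run from the initial state:
step 1: r1 = 5, r2 = 8, r3 = 40
step 2: r1 = 45, r2 = 8, r3 = 40
step 3: r1 = 45, r2 = 8, r3 = 85
step 4: r1 = 45, r2 = -77, r3 = 85
step 5: r1 = 45, r2 = -77, r3 = 130
step 6: r1 = 45, r2 = -77, r3 = 175
step 7: r1 = 45, r2 = -77, r3 = 130
step 8: r1 = 130, r2 = -77, r3 = 130
step 9: r1 = 130, r2 = -77, r3 = 260
step 10: r1 = 130, r2 = 53, r3 = 260
The first disagreement with the transcript is at step 6, where the value should be r3 = 175.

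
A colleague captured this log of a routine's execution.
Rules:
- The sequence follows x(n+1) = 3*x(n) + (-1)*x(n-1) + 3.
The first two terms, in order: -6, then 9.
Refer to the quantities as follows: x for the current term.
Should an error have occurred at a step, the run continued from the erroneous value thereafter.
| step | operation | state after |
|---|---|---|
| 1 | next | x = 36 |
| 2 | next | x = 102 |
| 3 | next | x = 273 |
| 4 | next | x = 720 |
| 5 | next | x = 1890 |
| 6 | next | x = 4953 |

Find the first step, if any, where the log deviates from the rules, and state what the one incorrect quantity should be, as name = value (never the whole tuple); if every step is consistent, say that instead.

no error

Step 1: x = 3*(9) + (-1)*(-6) + (3) = 36 — verified.
Step 2: x = 3*(36) + (-1)*(9) + (3) = 102 — matches.
Step 3: x = 3*(102) + (-1)*(36) + (3) = 273 — agrees with the log.
Step 4: x = 3*(273) + (-1)*(102) + (3) = 720 — consistent with the log.
Step 5: x = 3*(720) + (-1)*(273) + (3) = 1890 — confirmed correct.
Step 6: x = 3*(1890) + (-1)*(720) + (3) = 4953 — no discrepancy.
The whole run recomputes cleanly — no discrepancies.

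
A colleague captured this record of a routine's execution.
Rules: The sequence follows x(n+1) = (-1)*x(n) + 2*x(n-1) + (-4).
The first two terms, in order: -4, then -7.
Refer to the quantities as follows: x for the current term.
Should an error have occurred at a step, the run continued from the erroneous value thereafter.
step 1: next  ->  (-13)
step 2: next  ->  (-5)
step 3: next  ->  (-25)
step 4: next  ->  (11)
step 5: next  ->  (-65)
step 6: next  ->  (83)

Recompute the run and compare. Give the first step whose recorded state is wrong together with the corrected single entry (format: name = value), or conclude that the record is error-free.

step 1, x = -5

1. x = -1*(-7) + (2)*(-4) + (-4) = -5 (the recorded entry deviates here)
First incorrect step: 1; the correct value is x = -5.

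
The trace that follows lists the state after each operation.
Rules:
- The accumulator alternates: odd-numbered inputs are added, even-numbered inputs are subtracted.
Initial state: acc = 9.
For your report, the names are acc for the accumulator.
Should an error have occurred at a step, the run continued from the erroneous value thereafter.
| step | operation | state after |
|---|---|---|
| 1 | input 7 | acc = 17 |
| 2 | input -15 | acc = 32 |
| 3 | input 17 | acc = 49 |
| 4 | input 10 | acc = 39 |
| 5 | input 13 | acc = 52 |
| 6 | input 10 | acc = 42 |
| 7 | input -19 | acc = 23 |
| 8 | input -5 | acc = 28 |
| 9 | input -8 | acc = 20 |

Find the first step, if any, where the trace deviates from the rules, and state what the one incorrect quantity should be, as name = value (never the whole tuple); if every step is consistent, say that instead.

step 1, acc = 16

Recomputing the run from the initial state:
step 1: acc = 16
step 2: acc = 31
step 3: acc = 48
step 4: acc = 38
step 5: acc = 51
step 6: acc = 41
step 7: acc = 22
step 8: acc = 27
step 9: acc = 19
The first disagreement with the trace is at step 1, where the value should be acc = 16.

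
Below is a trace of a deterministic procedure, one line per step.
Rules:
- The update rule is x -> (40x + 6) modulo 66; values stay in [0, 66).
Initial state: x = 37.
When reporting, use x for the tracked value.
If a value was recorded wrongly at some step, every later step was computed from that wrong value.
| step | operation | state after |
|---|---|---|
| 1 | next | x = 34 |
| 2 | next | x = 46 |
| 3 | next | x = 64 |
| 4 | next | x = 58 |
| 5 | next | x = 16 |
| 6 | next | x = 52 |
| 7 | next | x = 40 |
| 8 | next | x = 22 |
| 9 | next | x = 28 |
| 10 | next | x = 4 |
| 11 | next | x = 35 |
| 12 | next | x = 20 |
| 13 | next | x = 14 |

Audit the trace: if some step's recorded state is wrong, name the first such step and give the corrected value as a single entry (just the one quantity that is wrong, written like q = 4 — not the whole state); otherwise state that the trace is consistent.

step 11, x = 34

1. x = (40*37 + 6) mod 66 = 34 (consistent with the trace)
2. x = (40*34 + 6) mod 66 = 46 (exactly as logged)
3. x = (40*46 + 6) mod 66 = 64 (consistent with the trace)
4. x = (40*64 + 6) mod 66 = 58 (matches)
5. x = (40*58 + 6) mod 66 = 16 (in agreement)
6. x = (40*16 + 6) mod 66 = 52 (agrees with the trace)
7. x = (40*52 + 6) mod 66 = 40 (no discrepancy)
8. x = (40*40 + 6) mod 66 = 22 (matches)
9. x = (40*22 + 6) mod 66 = 28 (confirmed correct)
10. x = (40*28 + 6) mod 66 = 4 (agrees with the trace)
11. x = (40*4 + 6) mod 66 = 34 (the trace has a different value)
That makes step 11 the first incorrect line — x = 34 is what it should show.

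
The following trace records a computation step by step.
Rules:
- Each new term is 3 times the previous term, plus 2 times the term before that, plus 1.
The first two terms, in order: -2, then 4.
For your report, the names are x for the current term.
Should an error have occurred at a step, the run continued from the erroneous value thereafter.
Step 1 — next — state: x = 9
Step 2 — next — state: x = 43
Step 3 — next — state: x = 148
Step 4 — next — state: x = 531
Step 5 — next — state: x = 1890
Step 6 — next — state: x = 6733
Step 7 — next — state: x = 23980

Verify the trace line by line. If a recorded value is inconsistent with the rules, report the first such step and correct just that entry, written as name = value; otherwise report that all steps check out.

step 2, x = 36

Recomputing the run from the initial state:
step 1: x = 9
step 2: x = 36
step 3: x = 127
step 4: x = 454
step 5: x = 1617
step 6: x = 5760
step 7: x = 20515
The first disagreement with the trace is at step 2, where the value should be x = 36.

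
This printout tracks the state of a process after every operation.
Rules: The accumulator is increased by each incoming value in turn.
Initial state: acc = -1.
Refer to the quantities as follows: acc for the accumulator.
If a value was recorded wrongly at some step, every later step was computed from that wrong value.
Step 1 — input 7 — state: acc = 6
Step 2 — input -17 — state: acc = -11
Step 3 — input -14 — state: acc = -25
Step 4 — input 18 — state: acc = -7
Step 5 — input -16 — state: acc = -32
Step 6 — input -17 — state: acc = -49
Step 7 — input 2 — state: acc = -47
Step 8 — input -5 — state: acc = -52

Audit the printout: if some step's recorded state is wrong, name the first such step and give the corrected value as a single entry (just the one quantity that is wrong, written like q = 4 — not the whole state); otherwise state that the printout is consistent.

Step 1: acc = -1 + 7 = 6 — agrees with the printout.
Step 2: acc = 6 + -17 = -11 — confirmed correct.
Step 3: acc = -11 + -14 = -25 — consistent with the printout.
Step 4: acc = -25 + 18 = -7 — exactly as logged.
Step 5: acc = -7 + -16 = -23 — the printout disagrees here.
The audit stops at step 5: the recorded entry is wrong and should be acc = -23.

step 5, acc = -23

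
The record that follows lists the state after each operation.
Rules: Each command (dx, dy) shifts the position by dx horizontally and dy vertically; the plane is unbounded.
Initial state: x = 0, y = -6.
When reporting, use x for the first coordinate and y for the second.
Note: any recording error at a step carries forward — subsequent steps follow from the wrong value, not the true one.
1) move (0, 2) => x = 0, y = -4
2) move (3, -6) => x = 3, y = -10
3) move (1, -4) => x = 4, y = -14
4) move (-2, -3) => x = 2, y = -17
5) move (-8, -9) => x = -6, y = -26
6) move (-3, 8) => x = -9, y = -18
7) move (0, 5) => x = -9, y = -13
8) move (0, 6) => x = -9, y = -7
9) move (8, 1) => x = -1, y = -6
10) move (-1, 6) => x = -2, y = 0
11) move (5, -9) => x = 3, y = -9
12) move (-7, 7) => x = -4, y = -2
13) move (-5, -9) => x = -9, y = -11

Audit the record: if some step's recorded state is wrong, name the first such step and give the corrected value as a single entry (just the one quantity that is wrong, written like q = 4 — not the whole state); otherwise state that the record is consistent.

no error

Recomputing the run from the initial state:
step 1: x = 0, y = -4
step 2: x = 3, y = -10
step 3: x = 4, y = -14
step 4: x = 2, y = -17
step 5: x = -6, y = -26
step 6: x = -9, y = -18
step 7: x = -9, y = -13
step 8: x = -9, y = -7
step 9: x = -1, y = -6
step 10: x = -2, y = 0
step 11: x = 3, y = -9
step 12: x = -4, y = -2
step 13: x = -9, y = -11
This matches the record at every step.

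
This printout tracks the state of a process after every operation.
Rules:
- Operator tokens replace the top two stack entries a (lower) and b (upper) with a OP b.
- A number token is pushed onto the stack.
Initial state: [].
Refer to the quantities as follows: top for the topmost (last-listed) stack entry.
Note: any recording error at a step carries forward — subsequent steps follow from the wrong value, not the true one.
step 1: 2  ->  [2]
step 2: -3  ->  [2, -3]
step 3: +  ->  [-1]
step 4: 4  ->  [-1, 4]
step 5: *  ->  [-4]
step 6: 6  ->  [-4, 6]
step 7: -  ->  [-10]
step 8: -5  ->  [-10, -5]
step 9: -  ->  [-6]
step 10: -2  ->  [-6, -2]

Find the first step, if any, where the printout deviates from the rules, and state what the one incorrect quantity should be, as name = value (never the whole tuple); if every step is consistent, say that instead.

step 9, top = -5

step 1: push 2: top = 2 -> matches
step 2: push -3: top = -3 -> agrees with the printout
step 3: 2 + -3 = -1 -> confirmed correct
step 4: push 4: top = 4 -> in agreement
step 5: -1 * 4 = -4 -> matches
step 6: push 6: top = 6 -> verified
step 7: -4 - 6 = -10 -> confirmed correct
step 8: push -5: top = -5 -> matches
step 9: -10 - -5 = -5 -> not what was recorded
Conclusion: step 9 carries the first error; the entry should be top = -5.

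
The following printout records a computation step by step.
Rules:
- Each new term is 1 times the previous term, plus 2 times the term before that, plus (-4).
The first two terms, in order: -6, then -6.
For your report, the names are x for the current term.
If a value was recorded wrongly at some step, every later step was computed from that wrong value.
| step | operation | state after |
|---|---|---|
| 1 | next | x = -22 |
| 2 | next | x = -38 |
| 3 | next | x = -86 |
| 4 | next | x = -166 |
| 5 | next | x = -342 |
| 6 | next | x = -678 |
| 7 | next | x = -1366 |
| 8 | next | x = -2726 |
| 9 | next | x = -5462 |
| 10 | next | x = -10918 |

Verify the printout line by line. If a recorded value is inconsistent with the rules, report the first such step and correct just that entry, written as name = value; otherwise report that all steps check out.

no error

Step 1: x = 1*(-6) + (2)*(-6) + (-4) = -22 — matches.
Step 2: x = 1*(-22) + (2)*(-6) + (-4) = -38 — same as recorded.
Step 3: x = 1*(-38) + (2)*(-22) + (-4) = -86 — matches.
Step 4: x = 1*(-86) + (2)*(-38) + (-4) = -166 — confirmed correct.
Step 5: x = 1*(-166) + (2)*(-86) + (-4) = -342 — no discrepancy.
Step 6: x = 1*(-342) + (2)*(-166) + (-4) = -678 — confirmed correct.
Step 7: x = 1*(-678) + (2)*(-342) + (-4) = -1366 — same as recorded.
Step 8: x = 1*(-1366) + (2)*(-678) + (-4) = -2726 — agrees with the printout.
Step 9: x = 1*(-2726) + (2)*(-1366) + (-4) = -5462 — exactly as logged.
Step 10: x = 1*(-5462) + (2)*(-2726) + (-4) = -10918 — verified.
Each recorded entry agrees with the recomputation.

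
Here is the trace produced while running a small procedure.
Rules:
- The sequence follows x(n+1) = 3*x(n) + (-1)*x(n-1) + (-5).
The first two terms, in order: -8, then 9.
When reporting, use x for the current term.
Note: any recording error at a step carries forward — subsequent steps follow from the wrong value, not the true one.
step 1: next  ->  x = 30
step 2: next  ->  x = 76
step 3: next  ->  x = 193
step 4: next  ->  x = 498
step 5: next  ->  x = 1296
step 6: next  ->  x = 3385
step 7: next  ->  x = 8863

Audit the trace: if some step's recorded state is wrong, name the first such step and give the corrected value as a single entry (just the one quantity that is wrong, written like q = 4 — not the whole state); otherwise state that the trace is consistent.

step 7, x = 8854

1. x = 3*(9) + (-1)*(-8) + (-5) = 30 (consistent with the trace)
2. x = 3*(30) + (-1)*(9) + (-5) = 76 (same as recorded)
3. x = 3*(76) + (-1)*(30) + (-5) = 193 (matches)
4. x = 3*(193) + (-1)*(76) + (-5) = 498 (matches)
5. x = 3*(498) + (-1)*(193) + (-5) = 1296 (matches)
6. x = 3*(1296) + (-1)*(498) + (-5) = 3385 (consistent with the trace)
7. x = 3*(3385) + (-1)*(1296) + (-5) = 8854 (the trace disagrees here)
Step 7 is the first one off; corrected, x = 8854.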